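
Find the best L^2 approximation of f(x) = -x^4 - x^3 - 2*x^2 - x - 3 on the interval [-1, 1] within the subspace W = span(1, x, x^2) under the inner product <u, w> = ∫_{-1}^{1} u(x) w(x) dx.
g(x) = -20*x^2/7 - 8*x/5 - 102/35

The best approximation g ∈ W is the orthogonal projection of f onto W. Writing g = a_0 + a_1 x + a_2 x^2, the coefficients solve the normal equations G · a = b where
  G_{ij} = <φ_i, φ_j> and b_i = <f, φ_i>, with φ_0 = 1, φ_1 = x, φ_2 = x^2.
G =
  [2, 0, 2/3]
  [0, 2/3, 0]
  [2/3, 0, 2/5],
b = (-116/15, -16/15, -108/35).
Solving gives a_0 = -102/35, a_1 = -8/5, a_2 = -20/7, so
  g(x) = -20*x^2/7 - 8*x/5 - 102/35.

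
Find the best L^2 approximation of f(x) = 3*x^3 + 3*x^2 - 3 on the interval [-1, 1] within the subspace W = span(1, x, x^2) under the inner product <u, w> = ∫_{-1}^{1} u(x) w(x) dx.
g(x) = 3*x^2 + 9*x/5 - 3

The best approximation g ∈ W is the orthogonal projection of f onto W. Writing g = a_0 + a_1 x + a_2 x^2, the coefficients solve the normal equations G · a = b where
  G_{ij} = <φ_i, φ_j> and b_i = <f, φ_i>, with φ_0 = 1, φ_1 = x, φ_2 = x^2.
G =
  [2, 0, 2/3]
  [0, 2/3, 0]
  [2/3, 0, 2/5],
b = (-4, 6/5, -4/5).
Solving gives a_0 = -3, a_1 = 9/5, a_2 = 3, so
  g(x) = 3*x^2 + 9*x/5 - 3.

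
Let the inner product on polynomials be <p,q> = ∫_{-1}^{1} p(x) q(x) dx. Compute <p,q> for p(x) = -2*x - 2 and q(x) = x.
<p,q> = -4/3

Expand the product: p(x)·q(x) = -2*x^2 - 2*x.
∫_{-1}^{1} of each monomial x^k gives [2/(k+1) if k even, 0 if k odd]. Integrating term-by-term (or equivalently evaluating the antiderivative F(x) = -2*x^3/3 - x^2 at the endpoints):
  F(1) − F(−1) = -5/3 − (-1/3) = -4/3.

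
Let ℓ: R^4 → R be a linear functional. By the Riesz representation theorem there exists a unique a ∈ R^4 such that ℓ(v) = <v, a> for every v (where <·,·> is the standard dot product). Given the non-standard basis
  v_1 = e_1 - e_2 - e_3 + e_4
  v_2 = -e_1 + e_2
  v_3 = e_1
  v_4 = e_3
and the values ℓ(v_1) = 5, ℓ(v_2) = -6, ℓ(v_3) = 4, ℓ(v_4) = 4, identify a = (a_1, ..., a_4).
a = (4, -2, 4, 3)

Write a = (a_1, ..., a_4) in the standard basis. For each basis vector v_i, ℓ(v_i) = <v_i, a> is a linear equation in the a_j's. Collect the n equations into a matrix system V a = ℓ, where row i of V is v_i (expressed in the standard basis). Since V is invertible (lower-triangular with 1s on the diagonal, up to permutation), solve by back-substitution:
  V =
[[1, -1, -1, 1],
 [-1, 1, 0, 0],
 [1, 0, 0, 0],
 [0, 0, 1, 0]]
  V a = (5, -6, 4, 4)
Solving gives a = (4, -2, 4, 3).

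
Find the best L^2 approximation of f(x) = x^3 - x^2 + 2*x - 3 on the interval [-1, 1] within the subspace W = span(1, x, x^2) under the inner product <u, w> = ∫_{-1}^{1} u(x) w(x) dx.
g(x) = -x^2 + 13*x/5 - 3

The best approximation g ∈ W is the orthogonal projection of f onto W. Writing g = a_0 + a_1 x + a_2 x^2, the coefficients solve the normal equations G · a = b where
  G_{ij} = <φ_i, φ_j> and b_i = <f, φ_i>, with φ_0 = 1, φ_1 = x, φ_2 = x^2.
G =
  [2, 0, 2/3]
  [0, 2/3, 0]
  [2/3, 0, 2/5],
b = (-20/3, 26/15, -12/5).
Solving gives a_0 = -3, a_1 = 13/5, a_2 = -1, so
  g(x) = -x^2 + 13*x/5 - 3.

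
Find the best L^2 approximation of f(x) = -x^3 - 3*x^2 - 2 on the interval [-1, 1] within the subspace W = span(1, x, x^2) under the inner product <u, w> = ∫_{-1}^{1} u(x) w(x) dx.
g(x) = -3*x^2 - 3*x/5 - 2

The best approximation g ∈ W is the orthogonal projection of f onto W. Writing g = a_0 + a_1 x + a_2 x^2, the coefficients solve the normal equations G · a = b where
  G_{ij} = <φ_i, φ_j> and b_i = <f, φ_i>, with φ_0 = 1, φ_1 = x, φ_2 = x^2.
G =
  [2, 0, 2/3]
  [0, 2/3, 0]
  [2/3, 0, 2/5],
b = (-6, -2/5, -38/15).
Solving gives a_0 = -2, a_1 = -3/5, a_2 = -3, so
  g(x) = -3*x^2 - 3*x/5 - 2.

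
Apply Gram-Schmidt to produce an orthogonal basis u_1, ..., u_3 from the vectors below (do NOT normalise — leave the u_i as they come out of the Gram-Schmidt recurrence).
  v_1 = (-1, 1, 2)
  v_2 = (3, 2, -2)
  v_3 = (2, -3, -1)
Orthogonal basis:
  u_1 = (-1, 1, 2)
  u_2 = (13/6, 17/6, -1/3)
  u_3 = (114/77, -76/77, 95/77)

Apply the Gram-Schmidt recurrence
  u_1 = v_1
  u_i = v_i − Σ_{j<i} ((v_i · u_j) / (u_j · u_j)) · u_j.

Step by step this gives:
  u_1 = (-1, 1, 2)
  u_2 = (13/6, 17/6, -1/3)
  u_3 = (114/77, -76/77, 95/77)

Orthogonality check:
  u_2 · u_1 = 0 (should be 0)
  u_3 · u_1 = 0 (should be 0)
  u_3 · u_2 = 0 (should be 0)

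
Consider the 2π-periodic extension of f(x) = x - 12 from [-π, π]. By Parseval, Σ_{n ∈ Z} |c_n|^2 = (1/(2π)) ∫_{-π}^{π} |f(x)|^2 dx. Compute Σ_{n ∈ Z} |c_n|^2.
Σ |c_n|^2 = π^2/3 + 144

Expand and integrate term by term over [-π, π]:
  ∫ (x)^2 dx = 1·(2π^3/3); ∫ 2·1·(-12)·x dx = 0 (odd integrand); ∫ (-12)^2 dx = 144·2π.
So (1/(2π)) ∫_{-π}^{π} (x - 12)^2 dx = 1π^2/3 + 144 = π^2/3 + 144.
Parseval ⇒ Σ |c_n|^2 = π^2/3 + 144.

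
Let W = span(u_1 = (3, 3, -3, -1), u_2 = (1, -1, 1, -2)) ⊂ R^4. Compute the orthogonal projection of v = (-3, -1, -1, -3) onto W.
proj_W(v) = (-1/5, -1, 1, -3/5)

Set up U = [u_1 | ... | u_2] ∈ R^(4×2). The projector onto W = col(U) is P = U (U^T U)^(-1) U^T.
Compute U^T U =
  [28, -1]
  [-1, 7],
and U^T v = (-6, 3).
Solve U^T U · c = U^T v for the coefficients: c = (-1/5, 2/5). The projection is proj_W(v) = U c.
Check: (v - proj_W(v)) · u_1 = 0  (should be 0).
Check: (v - proj_W(v)) · u_2 = 0  (should be 0).
Result: proj_W(v) = (-1/5, -1, 1, -3/5).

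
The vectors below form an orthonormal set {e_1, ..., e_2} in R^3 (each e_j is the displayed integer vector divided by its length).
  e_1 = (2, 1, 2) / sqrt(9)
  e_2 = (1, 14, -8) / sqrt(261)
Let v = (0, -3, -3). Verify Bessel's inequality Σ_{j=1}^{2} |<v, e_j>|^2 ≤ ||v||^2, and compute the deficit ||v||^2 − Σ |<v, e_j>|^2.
Σ |<v, e_j>|^2 = 297/29; ||v||^2 = 18; deficit = 225/29

Write each e_j = u_j / sqrt(<u_j, u_j>) where u_j is the displayed integer vector. Then <v, e_j> = <v, u_j> / sqrt(<u_j, u_j>), so |<v, e_j>|^2 = <v, u_j>^2 / <u_j, u_j>.
Coefficients: <v, e_1> = -9/sqrt(9), <v, e_2> = -18/sqrt(261).
Square and sum: Σ |<v, e_j>|^2 = 297/29.
Compute ||v||^2 = v·v = 18.
Deficit = 18 − 297/29 = 225/29 ≥ 0, confirming Bessel's inequality. (The deficit equals ||v − Σ <v,e_j> e_j||^2, the squared distance from v to span{e_j}.)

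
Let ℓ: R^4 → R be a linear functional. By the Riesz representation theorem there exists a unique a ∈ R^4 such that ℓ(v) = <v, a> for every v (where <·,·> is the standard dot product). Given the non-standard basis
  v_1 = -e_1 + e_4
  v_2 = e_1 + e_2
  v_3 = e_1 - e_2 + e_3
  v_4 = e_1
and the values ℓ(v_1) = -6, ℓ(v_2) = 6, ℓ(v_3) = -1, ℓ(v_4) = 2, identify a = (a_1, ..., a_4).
a = (2, 4, 1, -4)

Write a = (a_1, ..., a_4) in the standard basis. For each basis vector v_i, ℓ(v_i) = <v_i, a> is a linear equation in the a_j's. Collect the n equations into a matrix system V a = ℓ, where row i of V is v_i (expressed in the standard basis). Since V is invertible (lower-triangular with 1s on the diagonal, up to permutation), solve by back-substitution:
  V =
[[-1, 0, 0, 1],
 [1, 1, 0, 0],
 [1, -1, 1, 0],
 [1, 0, 0, 0]]
  V a = (-6, 6, -1, 2)
Solving gives a = (2, 4, 1, -4).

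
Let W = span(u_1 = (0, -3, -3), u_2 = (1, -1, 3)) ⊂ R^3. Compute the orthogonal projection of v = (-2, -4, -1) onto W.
proj_W(v) = (4/9, -61/18, -29/18)

Set up U = [u_1 | ... | u_2] ∈ R^(3×2). The projector onto W = col(U) is P = U (U^T U)^(-1) U^T.
Compute U^T U =
  [18, -6]
  [-6, 11],
and U^T v = (15, -1).
Solve U^T U · c = U^T v for the coefficients: c = (53/54, 4/9). The projection is proj_W(v) = U c.
Check: (v - proj_W(v)) · u_1 = 0  (should be 0).
Check: (v - proj_W(v)) · u_2 = 0  (should be 0).
Result: proj_W(v) = (4/9, -61/18, -29/18).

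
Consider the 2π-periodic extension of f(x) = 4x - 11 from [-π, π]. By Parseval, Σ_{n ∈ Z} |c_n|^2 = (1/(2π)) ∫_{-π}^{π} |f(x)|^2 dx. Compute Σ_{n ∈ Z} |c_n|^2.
Σ |c_n|^2 = 16π^2/3 + 121

Expand and integrate term by term over [-π, π]:
  ∫ (4x)^2 dx = 16·(2π^3/3); ∫ 2·4·(-11)·x dx = 0 (odd integrand); ∫ (-11)^2 dx = 121·2π.
So (1/(2π)) ∫_{-π}^{π} (4x - 11)^2 dx = 16π^2/3 + 121 = 16π^2/3 + 121.
Parseval ⇒ Σ |c_n|^2 = 16π^2/3 + 121.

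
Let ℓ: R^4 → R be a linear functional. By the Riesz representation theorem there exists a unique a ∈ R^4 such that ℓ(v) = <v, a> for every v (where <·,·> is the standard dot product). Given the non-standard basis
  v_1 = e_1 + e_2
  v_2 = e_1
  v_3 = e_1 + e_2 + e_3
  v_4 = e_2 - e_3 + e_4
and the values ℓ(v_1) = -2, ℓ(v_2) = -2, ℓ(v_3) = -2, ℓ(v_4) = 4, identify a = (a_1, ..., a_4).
a = (-2, 0, 0, 4)

Write a = (a_1, ..., a_4) in the standard basis. For each basis vector v_i, ℓ(v_i) = <v_i, a> is a linear equation in the a_j's. Collect the n equations into a matrix system V a = ℓ, where row i of V is v_i (expressed in the standard basis). Since V is invertible (lower-triangular with 1s on the diagonal, up to permutation), solve by back-substitution:
  V =
[[1, 1, 0, 0],
 [1, 0, 0, 0],
 [1, 1, 1, 0],
 [0, 1, -1, 1]]
  V a = (-2, -2, -2, 4)
Solving gives a = (-2, 0, 0, 4).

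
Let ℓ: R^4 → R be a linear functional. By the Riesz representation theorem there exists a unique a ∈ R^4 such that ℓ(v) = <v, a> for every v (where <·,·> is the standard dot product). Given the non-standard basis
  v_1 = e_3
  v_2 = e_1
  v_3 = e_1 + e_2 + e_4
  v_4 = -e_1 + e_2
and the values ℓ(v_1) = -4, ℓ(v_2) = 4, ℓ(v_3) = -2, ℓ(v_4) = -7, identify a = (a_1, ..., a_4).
a = (4, -3, -4, -3)

Write a = (a_1, ..., a_4) in the standard basis. For each basis vector v_i, ℓ(v_i) = <v_i, a> is a linear equation in the a_j's. Collect the n equations into a matrix system V a = ℓ, where row i of V is v_i (expressed in the standard basis). Since V is invertible (lower-triangular with 1s on the diagonal, up to permutation), solve by back-substitution:
  V =
[[0, 0, 1, 0],
 [1, 0, 0, 0],
 [1, 1, 0, 1],
 [-1, 1, 0, 0]]
  V a = (-4, 4, -2, -7)
Solving gives a = (4, -3, -4, -3).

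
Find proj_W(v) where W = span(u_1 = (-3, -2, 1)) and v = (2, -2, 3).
proj_W(v) = (-3/14, -1/7, 1/14)

Set up U = [u_1 | ... | u_1] ∈ R^(3×1). The projector onto W = col(U) is P = U (U^T U)^(-1) U^T.
Compute U^T U =
  [14],
and U^T v = (1).
Solve U^T U · c = U^T v for the coefficients: c = (1/14). The projection is proj_W(v) = U c.
Check: (v - proj_W(v)) · u_1 = 0  (should be 0).
Result: proj_W(v) = (-3/14, -1/7, 1/14).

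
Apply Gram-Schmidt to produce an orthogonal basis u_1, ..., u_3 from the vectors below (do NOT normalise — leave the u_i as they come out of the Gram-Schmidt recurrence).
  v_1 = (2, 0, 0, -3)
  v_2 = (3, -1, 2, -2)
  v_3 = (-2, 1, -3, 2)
Orthogonal basis:
  u_1 = (2, 0, 0, -3)
  u_2 = (15/13, -1, 2, 10/13)
  u_3 = (5/6, -11/90, -34/45, 5/9)

Apply the Gram-Schmidt recurrence
  u_1 = v_1
  u_i = v_i − Σ_{j<i} ((v_i · u_j) / (u_j · u_j)) · u_j.

Step by step this gives:
  u_1 = (2, 0, 0, -3)
  u_2 = (15/13, -1, 2, 10/13)
  u_3 = (5/6, -11/90, -34/45, 5/9)

Orthogonality check:
  u_2 · u_1 = 0 (should be 0)
  u_3 · u_1 = 0 (should be 0)
  u_3 · u_2 = 0 (should be 0)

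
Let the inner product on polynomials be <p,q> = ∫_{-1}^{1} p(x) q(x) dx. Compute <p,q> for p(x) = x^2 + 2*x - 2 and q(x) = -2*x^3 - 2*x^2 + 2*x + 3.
<p,q> = -106/15

Expand the product: p(x)·q(x) = -2*x^5 - 6*x^4 + 2*x^3 + 11*x^2 + 2*x - 6.
∫_{-1}^{1} of each monomial x^k gives [2/(k+1) if k even, 0 if k odd]. Integrating term-by-term (or equivalently evaluating the antiderivative F(x) = -x^6/3 - 6*x^5/5 + x^4/2 + 11*x^3/3 + x^2 - 6*x at the endpoints):
  F(1) − F(−1) = -71/30 − (47/10) = -106/15.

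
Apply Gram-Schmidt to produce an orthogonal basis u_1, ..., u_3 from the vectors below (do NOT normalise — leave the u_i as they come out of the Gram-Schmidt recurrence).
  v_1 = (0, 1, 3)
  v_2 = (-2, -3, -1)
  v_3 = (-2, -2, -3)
Orthogonal basis:
  u_1 = (0, 1, 3)
  u_2 = (-2, -12/5, 4/5)
  u_3 = (-10/13, 15/26, -5/26)

Apply the Gram-Schmidt recurrence
  u_1 = v_1
  u_i = v_i − Σ_{j<i} ((v_i · u_j) / (u_j · u_j)) · u_j.

Step by step this gives:
  u_1 = (0, 1, 3)
  u_2 = (-2, -12/5, 4/5)
  u_3 = (-10/13, 15/26, -5/26)

Orthogonality check:
  u_2 · u_1 = 0 (should be 0)
  u_3 · u_1 = 0 (should be 0)
  u_3 · u_2 = 0 (should be 0)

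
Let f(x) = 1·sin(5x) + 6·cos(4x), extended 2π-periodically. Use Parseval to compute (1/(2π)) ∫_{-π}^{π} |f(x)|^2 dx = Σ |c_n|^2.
Σ |c_n|^2 = 37/2

Expand |f|^2 and use orthogonality of {sin(nx), cos(mx)} on [-π, π]:
  ∫_{-π}^{π} sin(nx)^2 dx = π, ∫ cos(mx)^2 dx = π, and cross terms integrate to 0.
So ∫_{-π}^{π} f(x)^2 dx = 1^2 · π + 6^2 · π = (1 + 36)π.
Divide by 2π: (1 + 36)/2 = 37/2.
By Parseval, this equals Σ |c_n|^2.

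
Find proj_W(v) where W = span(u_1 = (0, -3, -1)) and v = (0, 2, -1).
proj_W(v) = (0, 3/2, 1/2)

Set up U = [u_1 | ... | u_1] ∈ R^(3×1). The projector onto W = col(U) is P = U (U^T U)^(-1) U^T.
Compute U^T U =
  [10],
and U^T v = (-5).
Solve U^T U · c = U^T v for the coefficients: c = (-1/2). The projection is proj_W(v) = U c.
Check: (v - proj_W(v)) · u_1 = 0  (should be 0).
Result: proj_W(v) = (0, 3/2, 1/2).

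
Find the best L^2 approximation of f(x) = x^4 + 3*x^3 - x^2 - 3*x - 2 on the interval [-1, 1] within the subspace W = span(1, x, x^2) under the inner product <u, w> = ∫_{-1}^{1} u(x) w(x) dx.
g(x) = -x^2/7 - 6*x/5 - 73/35

The best approximation g ∈ W is the orthogonal projection of f onto W. Writing g = a_0 + a_1 x + a_2 x^2, the coefficients solve the normal equations G · a = b where
  G_{ij} = <φ_i, φ_j> and b_i = <f, φ_i>, with φ_0 = 1, φ_1 = x, φ_2 = x^2.
G =
  [2, 0, 2/3]
  [0, 2/3, 0]
  [2/3, 0, 2/5],
b = (-64/15, -4/5, -152/105).
Solving gives a_0 = -73/35, a_1 = -6/5, a_2 = -1/7, so
  g(x) = -x^2/7 - 6*x/5 - 73/35.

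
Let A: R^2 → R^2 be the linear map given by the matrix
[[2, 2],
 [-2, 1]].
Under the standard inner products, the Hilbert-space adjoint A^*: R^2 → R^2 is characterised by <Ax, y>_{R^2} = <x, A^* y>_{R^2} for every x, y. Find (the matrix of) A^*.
A^* = A^T =
[[2, -2],
 [2, 1]]

For real matrices with standard dot products, the defining identity <Ax, y> = <x, A^* y> gives (Ax)^T y = x^T (A^*) y, i.e. x^T A^T y = x^T (A^*) y. Since this holds for all x, y, we must have A^* = A^T. Therefore
A^* =
[[2, -2],
 [2, 1]].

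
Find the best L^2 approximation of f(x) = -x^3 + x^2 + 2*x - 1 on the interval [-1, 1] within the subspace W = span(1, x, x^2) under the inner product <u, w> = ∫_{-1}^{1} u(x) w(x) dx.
g(x) = x^2 + 7*x/5 - 1

The best approximation g ∈ W is the orthogonal projection of f onto W. Writing g = a_0 + a_1 x + a_2 x^2, the coefficients solve the normal equations G · a = b where
  G_{ij} = <φ_i, φ_j> and b_i = <f, φ_i>, with φ_0 = 1, φ_1 = x, φ_2 = x^2.
G =
  [2, 0, 2/3]
  [0, 2/3, 0]
  [2/3, 0, 2/5],
b = (-4/3, 14/15, -4/15).
Solving gives a_0 = -1, a_1 = 7/5, a_2 = 1, so
  g(x) = x^2 + 7*x/5 - 1.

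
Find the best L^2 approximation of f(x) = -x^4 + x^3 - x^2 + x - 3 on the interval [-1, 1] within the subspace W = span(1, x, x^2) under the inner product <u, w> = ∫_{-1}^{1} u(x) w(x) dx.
g(x) = -13*x^2/7 + 8*x/5 - 102/35

The best approximation g ∈ W is the orthogonal projection of f onto W. Writing g = a_0 + a_1 x + a_2 x^2, the coefficients solve the normal equations G · a = b where
  G_{ij} = <φ_i, φ_j> and b_i = <f, φ_i>, with φ_0 = 1, φ_1 = x, φ_2 = x^2.
G =
  [2, 0, 2/3]
  [0, 2/3, 0]
  [2/3, 0, 2/5],
b = (-106/15, 16/15, -94/35).
Solving gives a_0 = -102/35, a_1 = 8/5, a_2 = -13/7, so
  g(x) = -13*x^2/7 + 8*x/5 - 102/35.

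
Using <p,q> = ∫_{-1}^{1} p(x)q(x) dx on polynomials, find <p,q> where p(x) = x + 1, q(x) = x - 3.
<p,q> = -16/3

Expand the product: p(x)·q(x) = x^2 - 2*x - 3.
∫_{-1}^{1} of each monomial x^k gives [2/(k+1) if k even, 0 if k odd]. Integrating term-by-term (or equivalently evaluating the antiderivative F(x) = x^3/3 - x^2 - 3*x at the endpoints):
  F(1) − F(−1) = -11/3 − (5/3) = -16/3.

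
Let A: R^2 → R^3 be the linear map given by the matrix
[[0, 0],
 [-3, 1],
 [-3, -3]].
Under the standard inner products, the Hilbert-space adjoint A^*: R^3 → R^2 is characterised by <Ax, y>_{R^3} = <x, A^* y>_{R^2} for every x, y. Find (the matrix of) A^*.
A^* = A^T =
[[0, -3, -3],
 [0, 1, -3]]

For real matrices with standard dot products, the defining identity <Ax, y> = <x, A^* y> gives (Ax)^T y = x^T (A^*) y, i.e. x^T A^T y = x^T (A^*) y. Since this holds for all x, y, we must have A^* = A^T. Therefore
A^* =
[[0, -3, -3],
 [0, 1, -3]].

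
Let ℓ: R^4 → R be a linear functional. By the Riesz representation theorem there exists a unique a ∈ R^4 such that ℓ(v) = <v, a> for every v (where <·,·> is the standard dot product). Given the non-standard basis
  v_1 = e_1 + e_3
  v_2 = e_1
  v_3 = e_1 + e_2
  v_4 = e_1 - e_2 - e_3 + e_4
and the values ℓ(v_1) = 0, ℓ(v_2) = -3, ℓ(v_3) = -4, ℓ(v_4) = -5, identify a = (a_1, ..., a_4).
a = (-3, -1, 3, 0)

Write a = (a_1, ..., a_4) in the standard basis. For each basis vector v_i, ℓ(v_i) = <v_i, a> is a linear equation in the a_j's. Collect the n equations into a matrix system V a = ℓ, where row i of V is v_i (expressed in the standard basis). Since V is invertible (lower-triangular with 1s on the diagonal, up to permutation), solve by back-substitution:
  V =
[[1, 0, 1, 0],
 [1, 0, 0, 0],
 [1, 1, 0, 0],
 [1, -1, -1, 1]]
  V a = (0, -3, -4, -5)
Solving gives a = (-3, -1, 3, 0).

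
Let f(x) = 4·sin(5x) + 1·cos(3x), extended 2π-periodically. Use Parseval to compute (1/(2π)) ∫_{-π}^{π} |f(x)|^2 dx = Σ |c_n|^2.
Σ |c_n|^2 = 17/2

Expand |f|^2 and use orthogonality of {sin(nx), cos(mx)} on [-π, π]:
  ∫_{-π}^{π} sin(nx)^2 dx = π, ∫ cos(mx)^2 dx = π, and cross terms integrate to 0.
So ∫_{-π}^{π} f(x)^2 dx = 4^2 · π + 1^2 · π = (16 + 1)π.
Divide by 2π: (16 + 1)/2 = 17/2.
By Parseval, this equals Σ |c_n|^2.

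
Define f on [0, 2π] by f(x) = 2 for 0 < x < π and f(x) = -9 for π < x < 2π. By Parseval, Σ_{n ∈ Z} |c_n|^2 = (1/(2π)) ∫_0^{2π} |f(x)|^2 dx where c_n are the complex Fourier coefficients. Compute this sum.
Σ |c_n|^2 = 85/2

Parseval equates the L^2 energy of f (normalised by 1/(2π)) with the ℓ^2 sum of its Fourier coefficients: (1/(2π)) ∫_0^{2π} |f|^2 = Σ |c_n|^2.
Compute the left side: (1/(2π)) [∫_0^π 2^2 dx + ∫_π^{2π} (-9)^2 dx] = (1/(2π)) · (4π + 81π) = (4 + 81)/2 = 85/2.
So Σ_{n ∈ Z} |c_n|^2 = 85/2.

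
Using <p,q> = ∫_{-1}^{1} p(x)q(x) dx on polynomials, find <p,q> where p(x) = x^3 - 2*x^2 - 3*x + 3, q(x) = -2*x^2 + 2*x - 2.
<p,q> = -224/15

Expand the product: p(x)·q(x) = -2*x^5 + 6*x^4 - 8*x^2 + 12*x - 6.
∫_{-1}^{1} of each monomial x^k gives [2/(k+1) if k even, 0 if k odd]. Integrating term-by-term (or equivalently evaluating the antiderivative F(x) = -x^6/3 + 6*x^5/5 - 8*x^3/3 + 6*x^2 - 6*x at the endpoints):
  F(1) − F(−1) = -9/5 − (197/15) = -224/15.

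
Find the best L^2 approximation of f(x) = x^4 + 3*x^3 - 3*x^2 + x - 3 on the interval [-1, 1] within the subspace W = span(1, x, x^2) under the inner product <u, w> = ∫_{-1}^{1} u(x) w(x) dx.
g(x) = -15*x^2/7 + 14*x/5 - 108/35

The best approximation g ∈ W is the orthogonal projection of f onto W. Writing g = a_0 + a_1 x + a_2 x^2, the coefficients solve the normal equations G · a = b where
  G_{ij} = <φ_i, φ_j> and b_i = <f, φ_i>, with φ_0 = 1, φ_1 = x, φ_2 = x^2.
G =
  [2, 0, 2/3]
  [0, 2/3, 0]
  [2/3, 0, 2/5],
b = (-38/5, 28/15, -102/35).
Solving gives a_0 = -108/35, a_1 = 14/5, a_2 = -15/7, so
  g(x) = -15*x^2/7 + 14*x/5 - 108/35.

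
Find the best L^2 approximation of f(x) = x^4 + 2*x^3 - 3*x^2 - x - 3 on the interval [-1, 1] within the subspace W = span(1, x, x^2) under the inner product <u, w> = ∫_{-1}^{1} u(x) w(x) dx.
g(x) = -15*x^2/7 + x/5 - 108/35

The best approximation g ∈ W is the orthogonal projection of f onto W. Writing g = a_0 + a_1 x + a_2 x^2, the coefficients solve the normal equations G · a = b where
  G_{ij} = <φ_i, φ_j> and b_i = <f, φ_i>, with φ_0 = 1, φ_1 = x, φ_2 = x^2.
G =
  [2, 0, 2/3]
  [0, 2/3, 0]
  [2/3, 0, 2/5],
b = (-38/5, 2/15, -102/35).
Solving gives a_0 = -108/35, a_1 = 1/5, a_2 = -15/7, so
  g(x) = -15*x^2/7 + x/5 - 108/35.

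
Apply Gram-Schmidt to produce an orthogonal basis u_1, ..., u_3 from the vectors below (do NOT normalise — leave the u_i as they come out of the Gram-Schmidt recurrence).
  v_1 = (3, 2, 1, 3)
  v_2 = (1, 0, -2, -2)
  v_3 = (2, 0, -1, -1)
Orthogonal basis:
  u_1 = (3, 2, 1, 3)
  u_2 = (38/23, 10/23, -41/23, -31/23)
  u_3 = (36/91, -48/91, 33/91, -15/91)

Apply the Gram-Schmidt recurrence
  u_1 = v_1
  u_i = v_i − Σ_{j<i} ((v_i · u_j) / (u_j · u_j)) · u_j.

Step by step this gives:
  u_1 = (3, 2, 1, 3)
  u_2 = (38/23, 10/23, -41/23, -31/23)
  u_3 = (36/91, -48/91, 33/91, -15/91)

Orthogonality check:
  u_2 · u_1 = 0 (should be 0)
  u_3 · u_1 = 0 (should be 0)
  u_3 · u_2 = 0 (should be 0)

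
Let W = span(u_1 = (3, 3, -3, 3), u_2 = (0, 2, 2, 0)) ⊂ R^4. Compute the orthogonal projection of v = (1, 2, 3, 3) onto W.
proj_W(v) = (3/4, 13/4, 7/4, 3/4)

Set up U = [u_1 | ... | u_2] ∈ R^(4×2). The projector onto W = col(U) is P = U (U^T U)^(-1) U^T.
Compute U^T U =
  [36, 0]
  [0, 8],
and U^T v = (9, 10).
Solve U^T U · c = U^T v for the coefficients: c = (1/4, 5/4). The projection is proj_W(v) = U c.
Check: (v - proj_W(v)) · u_1 = 0  (should be 0).
Check: (v - proj_W(v)) · u_2 = 0  (should be 0).
Result: proj_W(v) = (3/4, 13/4, 7/4, 3/4).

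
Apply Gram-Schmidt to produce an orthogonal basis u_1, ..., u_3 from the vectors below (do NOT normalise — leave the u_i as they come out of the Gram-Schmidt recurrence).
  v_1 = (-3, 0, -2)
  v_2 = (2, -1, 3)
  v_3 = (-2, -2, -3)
Orthogonal basis:
  u_1 = (-3, 0, -2)
  u_2 = (-10/13, -1, 15/13)
  u_3 = (15/19, -75/38, -45/38)

Apply the Gram-Schmidt recurrence
  u_1 = v_1
  u_i = v_i − Σ_{j<i} ((v_i · u_j) / (u_j · u_j)) · u_j.

Step by step this gives:
  u_1 = (-3, 0, -2)
  u_2 = (-10/13, -1, 15/13)
  u_3 = (15/19, -75/38, -45/38)

Orthogonality check:
  u_2 · u_1 = 0 (should be 0)
  u_3 · u_1 = 0 (should be 0)
  u_3 · u_2 = 0 (should be 0)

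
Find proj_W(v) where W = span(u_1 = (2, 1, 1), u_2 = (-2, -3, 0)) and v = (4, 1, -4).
proj_W(v) = (38/29, 81/29, -12/29)

Set up U = [u_1 | ... | u_2] ∈ R^(3×2). The projector onto W = col(U) is P = U (U^T U)^(-1) U^T.
Compute U^T U =
  [6, -7]
  [-7, 13],
and U^T v = (5, -11).
Solve U^T U · c = U^T v for the coefficients: c = (-12/29, -31/29). The projection is proj_W(v) = U c.
Check: (v - proj_W(v)) · u_1 = 0  (should be 0).
Check: (v - proj_W(v)) · u_2 = 0  (should be 0).
Result: proj_W(v) = (38/29, 81/29, -12/29).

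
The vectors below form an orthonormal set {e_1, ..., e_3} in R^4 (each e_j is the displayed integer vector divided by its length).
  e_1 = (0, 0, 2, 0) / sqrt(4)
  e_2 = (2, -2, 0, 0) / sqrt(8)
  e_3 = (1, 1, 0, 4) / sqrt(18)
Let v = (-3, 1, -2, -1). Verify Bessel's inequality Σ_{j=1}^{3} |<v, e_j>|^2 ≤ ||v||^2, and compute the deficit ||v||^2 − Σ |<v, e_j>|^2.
Σ |<v, e_j>|^2 = 14; ||v||^2 = 15; deficit = 1

Write each e_j = u_j / sqrt(<u_j, u_j>) where u_j is the displayed integer vector. Then <v, e_j> = <v, u_j> / sqrt(<u_j, u_j>), so |<v, e_j>|^2 = <v, u_j>^2 / <u_j, u_j>.
Coefficients: <v, e_1> = -4/sqrt(4), <v, e_2> = -8/sqrt(8), <v, e_3> = -6/sqrt(18).
Square and sum: Σ |<v, e_j>|^2 = 14.
Compute ||v||^2 = v·v = 15.
Deficit = 15 − 14 = 1 ≥ 0, confirming Bessel's inequality. (The deficit equals ||v − Σ <v,e_j> e_j||^2, the squared distance from v to span{e_j}.)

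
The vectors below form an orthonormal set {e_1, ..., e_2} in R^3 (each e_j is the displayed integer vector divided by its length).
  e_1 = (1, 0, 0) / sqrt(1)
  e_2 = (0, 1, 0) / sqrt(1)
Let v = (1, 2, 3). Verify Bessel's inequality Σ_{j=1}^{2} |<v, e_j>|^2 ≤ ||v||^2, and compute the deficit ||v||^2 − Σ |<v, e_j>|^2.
Σ |<v, e_j>|^2 = 5; ||v||^2 = 14; deficit = 9

Write each e_j = u_j / sqrt(<u_j, u_j>) where u_j is the displayed integer vector. Then <v, e_j> = <v, u_j> / sqrt(<u_j, u_j>), so |<v, e_j>|^2 = <v, u_j>^2 / <u_j, u_j>.
Coefficients: <v, e_1> = 1/sqrt(1), <v, e_2> = 2/sqrt(1).
Square and sum: Σ |<v, e_j>|^2 = 5.
Compute ||v||^2 = v·v = 14.
Deficit = 14 − 5 = 9 ≥ 0, confirming Bessel's inequality. (The deficit equals ||v − Σ <v,e_j> e_j||^2, the squared distance from v to span{e_j}.)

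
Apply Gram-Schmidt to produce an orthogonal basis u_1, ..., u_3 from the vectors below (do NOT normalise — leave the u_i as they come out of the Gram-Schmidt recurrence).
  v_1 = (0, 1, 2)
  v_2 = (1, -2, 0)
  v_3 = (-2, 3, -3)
Orthogonal basis:
  u_1 = (0, 1, 2)
  u_2 = (1, -8/5, 4/5)
  u_3 = (4/21, 2/21, -1/21)

Apply the Gram-Schmidt recurrence
  u_1 = v_1
  u_i = v_i − Σ_{j<i} ((v_i · u_j) / (u_j · u_j)) · u_j.

Step by step this gives:
  u_1 = (0, 1, 2)
  u_2 = (1, -8/5, 4/5)
  u_3 = (4/21, 2/21, -1/21)

Orthogonality check:
  u_2 · u_1 = 0 (should be 0)
  u_3 · u_1 = 0 (should be 0)
  u_3 · u_2 = 0 (should be 0)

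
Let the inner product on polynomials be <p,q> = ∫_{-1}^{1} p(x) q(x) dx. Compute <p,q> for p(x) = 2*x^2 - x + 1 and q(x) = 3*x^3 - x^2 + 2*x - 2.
<p,q> = -32/3

Expand the product: p(x)·q(x) = 6*x^5 - 5*x^4 + 8*x^3 - 7*x^2 + 4*x - 2.
∫_{-1}^{1} of each monomial x^k gives [2/(k+1) if k even, 0 if k odd]. Integrating term-by-term (or equivalently evaluating the antiderivative F(x) = x^6 - x^5 + 2*x^4 - 7*x^3/3 + 2*x^2 - 2*x at the endpoints):
  F(1) − F(−1) = -1/3 − (31/3) = -32/3.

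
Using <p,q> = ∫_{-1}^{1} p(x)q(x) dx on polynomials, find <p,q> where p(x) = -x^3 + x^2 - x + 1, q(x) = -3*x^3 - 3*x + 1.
<p,q> = 832/105

Expand the product: p(x)·q(x) = 3*x^6 - 3*x^5 + 6*x^4 - 7*x^3 + 4*x^2 - 4*x + 1.
∫_{-1}^{1} of each monomial x^k gives [2/(k+1) if k even, 0 if k odd]. Integrating term-by-term (or equivalently evaluating the antiderivative F(x) = 3*x^7/7 - x^6/2 + 6*x^5/5 - 7*x^4/4 + 4*x^3/3 - 2*x^2 + x at the endpoints):
  F(1) − F(−1) = -121/420 − (-3449/420) = 832/105.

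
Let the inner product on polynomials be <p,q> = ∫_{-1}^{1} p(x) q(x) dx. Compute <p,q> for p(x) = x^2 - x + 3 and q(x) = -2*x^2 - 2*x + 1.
<p,q> = 16/5

Expand the product: p(x)·q(x) = -2*x^4 - 3*x^2 - 7*x + 3.
∫_{-1}^{1} of each monomial x^k gives [2/(k+1) if k even, 0 if k odd]. Integrating term-by-term (or equivalently evaluating the antiderivative F(x) = -2*x^5/5 - x^3 - 7*x^2/2 + 3*x at the endpoints):
  F(1) − F(−1) = -19/10 − (-51/10) = 16/5.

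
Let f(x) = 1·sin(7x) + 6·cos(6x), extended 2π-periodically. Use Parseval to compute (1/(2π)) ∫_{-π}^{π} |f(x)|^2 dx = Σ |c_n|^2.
Σ |c_n|^2 = 37/2

Expand |f|^2 and use orthogonality of {sin(nx), cos(mx)} on [-π, π]:
  ∫_{-π}^{π} sin(nx)^2 dx = π, ∫ cos(mx)^2 dx = π, and cross terms integrate to 0.
So ∫_{-π}^{π} f(x)^2 dx = 1^2 · π + 6^2 · π = (1 + 36)π.
Divide by 2π: (1 + 36)/2 = 37/2.
By Parseval, this equals Σ |c_n|^2.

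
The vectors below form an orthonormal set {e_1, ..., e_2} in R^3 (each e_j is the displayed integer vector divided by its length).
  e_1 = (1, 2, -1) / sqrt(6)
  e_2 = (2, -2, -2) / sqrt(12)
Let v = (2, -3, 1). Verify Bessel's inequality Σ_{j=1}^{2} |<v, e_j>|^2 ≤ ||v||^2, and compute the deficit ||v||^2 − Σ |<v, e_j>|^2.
Σ |<v, e_j>|^2 = 19/2; ||v||^2 = 14; deficit = 9/2

Write each e_j = u_j / sqrt(<u_j, u_j>) where u_j is the displayed integer vector. Then <v, e_j> = <v, u_j> / sqrt(<u_j, u_j>), so |<v, e_j>|^2 = <v, u_j>^2 / <u_j, u_j>.
Coefficients: <v, e_1> = -5/sqrt(6), <v, e_2> = 8/sqrt(12).
Square and sum: Σ |<v, e_j>|^2 = 19/2.
Compute ||v||^2 = v·v = 14.
Deficit = 14 − 19/2 = 9/2 ≥ 0, confirming Bessel's inequality. (The deficit equals ||v − Σ <v,e_j> e_j||^2, the squared distance from v to span{e_j}.)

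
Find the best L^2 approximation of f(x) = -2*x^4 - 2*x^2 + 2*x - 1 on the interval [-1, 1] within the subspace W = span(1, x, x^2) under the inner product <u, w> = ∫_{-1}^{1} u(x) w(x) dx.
g(x) = -26*x^2/7 + 2*x - 29/35

The best approximation g ∈ W is the orthogonal projection of f onto W. Writing g = a_0 + a_1 x + a_2 x^2, the coefficients solve the normal equations G · a = b where
  G_{ij} = <φ_i, φ_j> and b_i = <f, φ_i>, with φ_0 = 1, φ_1 = x, φ_2 = x^2.
G =
  [2, 0, 2/3]
  [0, 2/3, 0]
  [2/3, 0, 2/5],
b = (-62/15, 4/3, -214/105).
Solving gives a_0 = -29/35, a_1 = 2, a_2 = -26/7, so
  g(x) = -26*x^2/7 + 2*x - 29/35.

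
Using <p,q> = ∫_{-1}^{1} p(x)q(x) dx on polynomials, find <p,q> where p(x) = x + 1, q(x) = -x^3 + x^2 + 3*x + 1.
<p,q> = 64/15

Expand the product: p(x)·q(x) = -x^4 + 4*x^2 + 4*x + 1.
∫_{-1}^{1} of each monomial x^k gives [2/(k+1) if k even, 0 if k odd]. Integrating term-by-term (or equivalently evaluating the antiderivative F(x) = -x^5/5 + 4*x^3/3 + 2*x^2 + x at the endpoints):
  F(1) − F(−1) = 62/15 − (-2/15) = 64/15.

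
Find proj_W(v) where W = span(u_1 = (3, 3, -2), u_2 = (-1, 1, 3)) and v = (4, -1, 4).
proj_W(v) = (-1/206, 319/206, 187/103)

Set up U = [u_1 | ... | u_2] ∈ R^(3×2). The projector onto W = col(U) is P = U (U^T U)^(-1) U^T.
Compute U^T U =
  [22, -6]
  [-6, 11],
and U^T v = (1, 7).
Solve U^T U · c = U^T v for the coefficients: c = (53/206, 80/103). The projection is proj_W(v) = U c.
Check: (v - proj_W(v)) · u_1 = 0  (should be 0).
Check: (v - proj_W(v)) · u_2 = 0  (should be 0).
Result: proj_W(v) = (-1/206, 319/206, 187/103).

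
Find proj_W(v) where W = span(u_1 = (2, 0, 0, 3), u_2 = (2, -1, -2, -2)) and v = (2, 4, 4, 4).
proj_W(v) = (0, 16/15, 32/15, 16/3)

Set up U = [u_1 | ... | u_2] ∈ R^(4×2). The projector onto W = col(U) is P = U (U^T U)^(-1) U^T.
Compute U^T U =
  [13, -2]
  [-2, 13],
and U^T v = (16, -16).
Solve U^T U · c = U^T v for the coefficients: c = (16/15, -16/15). The projection is proj_W(v) = U c.
Check: (v - proj_W(v)) · u_1 = 0  (should be 0).
Check: (v - proj_W(v)) · u_2 = 0  (should be 0).
Result: proj_W(v) = (0, 16/15, 32/15, 16/3).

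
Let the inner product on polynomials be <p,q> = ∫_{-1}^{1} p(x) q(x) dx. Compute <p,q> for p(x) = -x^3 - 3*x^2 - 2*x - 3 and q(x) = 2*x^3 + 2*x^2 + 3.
<p,q> = -228/7

Expand the product: p(x)·q(x) = -2*x^6 - 8*x^5 - 10*x^4 - 13*x^3 - 15*x^2 - 6*x - 9.
∫_{-1}^{1} of each monomial x^k gives [2/(k+1) if k even, 0 if k odd]. Integrating term-by-term (or equivalently evaluating the antiderivative F(x) = -2*x^7/7 - 4*x^6/3 - 2*x^5 - 13*x^4/4 - 5*x^3 - 3*x^2 - 9*x at the endpoints):
  F(1) − F(−1) = -2005/84 − (731/84) = -228/7.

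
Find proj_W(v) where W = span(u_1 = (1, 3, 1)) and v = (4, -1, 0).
proj_W(v) = (1/11, 3/11, 1/11)

Set up U = [u_1 | ... | u_1] ∈ R^(3×1). The projector onto W = col(U) is P = U (U^T U)^(-1) U^T.
Compute U^T U =
  [11],
and U^T v = (1).
Solve U^T U · c = U^T v for the coefficients: c = (1/11). The projection is proj_W(v) = U c.
Check: (v - proj_W(v)) · u_1 = 0  (should be 0).
Result: proj_W(v) = (1/11, 3/11, 1/11).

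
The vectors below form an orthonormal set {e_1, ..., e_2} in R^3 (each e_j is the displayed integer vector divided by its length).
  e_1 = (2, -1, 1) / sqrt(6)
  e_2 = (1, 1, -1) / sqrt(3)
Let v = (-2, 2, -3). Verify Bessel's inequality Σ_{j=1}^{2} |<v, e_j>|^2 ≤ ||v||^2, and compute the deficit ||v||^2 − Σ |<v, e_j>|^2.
Σ |<v, e_j>|^2 = 33/2; ||v||^2 = 17; deficit = 1/2

Write each e_j = u_j / sqrt(<u_j, u_j>) where u_j is the displayed integer vector. Then <v, e_j> = <v, u_j> / sqrt(<u_j, u_j>), so |<v, e_j>|^2 = <v, u_j>^2 / <u_j, u_j>.
Coefficients: <v, e_1> = -9/sqrt(6), <v, e_2> = 3/sqrt(3).
Square and sum: Σ |<v, e_j>|^2 = 33/2.
Compute ||v||^2 = v·v = 17.
Deficit = 17 − 33/2 = 1/2 ≥ 0, confirming Bessel's inequality. (The deficit equals ||v − Σ <v,e_j> e_j||^2, the squared distance from v to span{e_j}.)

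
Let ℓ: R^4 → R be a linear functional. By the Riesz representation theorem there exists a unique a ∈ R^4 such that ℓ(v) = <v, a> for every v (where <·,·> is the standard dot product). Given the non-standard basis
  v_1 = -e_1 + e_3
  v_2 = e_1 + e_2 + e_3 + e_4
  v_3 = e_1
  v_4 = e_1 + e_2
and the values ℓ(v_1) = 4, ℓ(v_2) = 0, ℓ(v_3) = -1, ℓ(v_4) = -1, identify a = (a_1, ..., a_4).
a = (-1, 0, 3, -2)

Write a = (a_1, ..., a_4) in the standard basis. For each basis vector v_i, ℓ(v_i) = <v_i, a> is a linear equation in the a_j's. Collect the n equations into a matrix system V a = ℓ, where row i of V is v_i (expressed in the standard basis). Since V is invertible (lower-triangular with 1s on the diagonal, up to permutation), solve by back-substitution:
  V =
[[-1, 0, 1, 0],
 [1, 1, 1, 1],
 [1, 0, 0, 0],
 [1, 1, 0, 0]]
  V a = (4, 0, -1, -1)
Solving gives a = (-1, 0, 3, -2).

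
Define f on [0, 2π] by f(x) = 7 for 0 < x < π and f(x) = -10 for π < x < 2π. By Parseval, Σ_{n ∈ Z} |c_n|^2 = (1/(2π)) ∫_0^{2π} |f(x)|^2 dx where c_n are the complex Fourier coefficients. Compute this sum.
Σ |c_n|^2 = 149/2

Parseval equates the L^2 energy of f (normalised by 1/(2π)) with the ℓ^2 sum of its Fourier coefficients: (1/(2π)) ∫_0^{2π} |f|^2 = Σ |c_n|^2.
Compute the left side: (1/(2π)) [∫_0^π 7^2 dx + ∫_π^{2π} (-10)^2 dx] = (1/(2π)) · (49π + 100π) = (49 + 100)/2 = 149/2.
So Σ_{n ∈ Z} |c_n|^2 = 149/2.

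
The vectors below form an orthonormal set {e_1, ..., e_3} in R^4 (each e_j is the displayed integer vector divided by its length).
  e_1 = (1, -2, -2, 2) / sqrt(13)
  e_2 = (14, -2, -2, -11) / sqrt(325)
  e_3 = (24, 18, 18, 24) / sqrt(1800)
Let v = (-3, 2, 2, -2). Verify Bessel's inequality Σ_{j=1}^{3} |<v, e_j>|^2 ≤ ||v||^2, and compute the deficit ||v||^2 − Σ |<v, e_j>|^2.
Σ |<v, e_j>|^2 = 21; ||v||^2 = 21; deficit = 0

Write each e_j = u_j / sqrt(<u_j, u_j>) where u_j is the displayed integer vector. Then <v, e_j> = <v, u_j> / sqrt(<u_j, u_j>), so |<v, e_j>|^2 = <v, u_j>^2 / <u_j, u_j>.
Coefficients: <v, e_1> = -15/sqrt(13), <v, e_2> = -28/sqrt(325), <v, e_3> = -48/sqrt(1800).
Square and sum: Σ |<v, e_j>|^2 = 21.
Compute ||v||^2 = v·v = 21.
Deficit = 21 − 21 = 0 ≥ 0, confirming Bessel's inequality. (The deficit equals ||v − Σ <v,e_j> e_j||^2, the squared distance from v to span{e_j}.)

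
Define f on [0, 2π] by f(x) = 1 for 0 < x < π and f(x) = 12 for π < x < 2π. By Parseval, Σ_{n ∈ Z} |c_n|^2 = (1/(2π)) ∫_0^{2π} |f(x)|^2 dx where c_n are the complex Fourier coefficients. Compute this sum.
Σ |c_n|^2 = 145/2

Parseval equates the L^2 energy of f (normalised by 1/(2π)) with the ℓ^2 sum of its Fourier coefficients: (1/(2π)) ∫_0^{2π} |f|^2 = Σ |c_n|^2.
Compute the left side: (1/(2π)) [∫_0^π 1^2 dx + ∫_π^{2π} 12^2 dx] = (1/(2π)) · (1π + 144π) = (1 + 144)/2 = 145/2.
So Σ_{n ∈ Z} |c_n|^2 = 145/2.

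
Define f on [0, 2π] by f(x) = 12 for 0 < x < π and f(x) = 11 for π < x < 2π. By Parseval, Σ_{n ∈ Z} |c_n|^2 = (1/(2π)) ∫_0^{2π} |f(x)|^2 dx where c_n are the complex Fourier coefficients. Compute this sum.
Σ |c_n|^2 = 265/2

Parseval equates the L^2 energy of f (normalised by 1/(2π)) with the ℓ^2 sum of its Fourier coefficients: (1/(2π)) ∫_0^{2π} |f|^2 = Σ |c_n|^2.
Compute the left side: (1/(2π)) [∫_0^π 12^2 dx + ∫_π^{2π} 11^2 dx] = (1/(2π)) · (144π + 121π) = (144 + 121)/2 = 265/2.
So Σ_{n ∈ Z} |c_n|^2 = 265/2.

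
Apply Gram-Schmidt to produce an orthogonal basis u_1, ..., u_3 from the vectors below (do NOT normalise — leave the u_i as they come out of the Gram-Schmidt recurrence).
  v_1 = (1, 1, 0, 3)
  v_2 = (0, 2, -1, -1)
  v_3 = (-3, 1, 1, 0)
Orthogonal basis:
  u_1 = (1, 1, 0, 3)
  u_2 = (1/11, 23/11, -1, -8/11)
  u_3 = (-184/65, 58/65, 74/65, 42/65)

Apply the Gram-Schmidt recurrence
  u_1 = v_1
  u_i = v_i − Σ_{j<i} ((v_i · u_j) / (u_j · u_j)) · u_j.

Step by step this gives:
  u_1 = (1, 1, 0, 3)
  u_2 = (1/11, 23/11, -1, -8/11)
  u_3 = (-184/65, 58/65, 74/65, 42/65)

Orthogonality check:
  u_2 · u_1 = 0 (should be 0)
  u_3 · u_1 = 0 (should be 0)
  u_3 · u_2 = 0 (should be 0)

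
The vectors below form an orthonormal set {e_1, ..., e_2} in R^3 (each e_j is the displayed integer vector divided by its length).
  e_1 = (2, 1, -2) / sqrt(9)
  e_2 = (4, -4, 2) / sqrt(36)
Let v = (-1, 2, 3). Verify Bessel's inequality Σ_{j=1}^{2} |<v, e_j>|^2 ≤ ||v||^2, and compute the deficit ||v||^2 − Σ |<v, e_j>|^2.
Σ |<v, e_j>|^2 = 5; ||v||^2 = 14; deficit = 9

Write each e_j = u_j / sqrt(<u_j, u_j>) where u_j is the displayed integer vector. Then <v, e_j> = <v, u_j> / sqrt(<u_j, u_j>), so |<v, e_j>|^2 = <v, u_j>^2 / <u_j, u_j>.
Coefficients: <v, e_1> = -6/sqrt(9), <v, e_2> = -6/sqrt(36).
Square and sum: Σ |<v, e_j>|^2 = 5.
Compute ||v||^2 = v·v = 14.
Deficit = 14 − 5 = 9 ≥ 0, confirming Bessel's inequality. (The deficit equals ||v − Σ <v,e_j> e_j||^2, the squared distance from v to span{e_j}.)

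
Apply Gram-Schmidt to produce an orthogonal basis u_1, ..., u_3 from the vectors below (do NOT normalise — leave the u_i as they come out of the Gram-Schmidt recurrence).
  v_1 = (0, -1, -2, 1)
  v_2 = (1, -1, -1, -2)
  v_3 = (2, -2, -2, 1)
Orthogonal basis:
  u_1 = (0, -1, -2, 1)
  u_2 = (1, -5/6, -2/3, -13/6)
  u_3 = (65/41, -20/41, 25/41, 30/41)

Apply the Gram-Schmidt recurrence
  u_1 = v_1
  u_i = v_i − Σ_{j<i} ((v_i · u_j) / (u_j · u_j)) · u_j.

Step by step this gives:
  u_1 = (0, -1, -2, 1)
  u_2 = (1, -5/6, -2/3, -13/6)
  u_3 = (65/41, -20/41, 25/41, 30/41)

Orthogonality check:
  u_2 · u_1 = 0 (should be 0)
  u_3 · u_1 = 0 (should be 0)
  u_3 · u_2 = 0 (should be 0)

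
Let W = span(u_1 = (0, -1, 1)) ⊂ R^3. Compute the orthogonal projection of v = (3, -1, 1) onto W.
proj_W(v) = (0, -1, 1)

Set up U = [u_1 | ... | u_1] ∈ R^(3×1). The projector onto W = col(U) is P = U (U^T U)^(-1) U^T.
Compute U^T U =
  [2],
and U^T v = (2).
Solve U^T U · c = U^T v for the coefficients: c = (1). The projection is proj_W(v) = U c.
Check: (v - proj_W(v)) · u_1 = 0  (should be 0).
Result: proj_W(v) = (0, -1, 1).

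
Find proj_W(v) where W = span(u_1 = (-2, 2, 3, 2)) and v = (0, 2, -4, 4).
proj_W(v) = (0, 0, 0, 0)

Set up U = [u_1 | ... | u_1] ∈ R^(4×1). The projector onto W = col(U) is P = U (U^T U)^(-1) U^T.
Compute U^T U =
  [21],
and U^T v = (0).
Solve U^T U · c = U^T v for the coefficients: c = (0). The projection is proj_W(v) = U c.
Check: (v - proj_W(v)) · u_1 = 0  (should be 0).
Result: proj_W(v) = (0, 0, 0, 0).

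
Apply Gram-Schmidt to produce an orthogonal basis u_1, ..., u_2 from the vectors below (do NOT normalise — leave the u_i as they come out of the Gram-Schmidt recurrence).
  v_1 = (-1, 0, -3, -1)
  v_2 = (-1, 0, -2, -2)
Orthogonal basis:
  u_1 = (-1, 0, -3, -1)
  u_2 = (-2/11, 0, 5/11, -13/11)

Apply the Gram-Schmidt recurrence
  u_1 = v_1
  u_i = v_i − Σ_{j<i} ((v_i · u_j) / (u_j · u_j)) · u_j.

Step by step this gives:
  u_1 = (-1, 0, -3, -1)
  u_2 = (-2/11, 0, 5/11, -13/11)

Orthogonality check:
  u_2 · u_1 = 0 (should be 0)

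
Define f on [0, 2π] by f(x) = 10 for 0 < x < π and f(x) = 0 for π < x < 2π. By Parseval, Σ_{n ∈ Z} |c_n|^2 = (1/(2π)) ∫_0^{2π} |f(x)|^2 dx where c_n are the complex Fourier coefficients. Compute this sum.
Σ |c_n|^2 = 50

Parseval equates the L^2 energy of f (normalised by 1/(2π)) with the ℓ^2 sum of its Fourier coefficients: (1/(2π)) ∫_0^{2π} |f|^2 = Σ |c_n|^2.
Compute the left side: (1/(2π)) [∫_0^π 10^2 dx + ∫_π^{2π} 0^2 dx] = (1/(2π)) · (100π + 0π) = (100 + 0)/2 = 50.
So Σ_{n ∈ Z} |c_n|^2 = 50.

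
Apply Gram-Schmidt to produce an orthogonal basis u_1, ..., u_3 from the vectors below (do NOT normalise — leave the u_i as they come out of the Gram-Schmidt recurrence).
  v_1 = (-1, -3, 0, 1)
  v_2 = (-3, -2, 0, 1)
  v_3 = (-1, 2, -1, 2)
Orthogonal basis:
  u_1 = (-1, -3, 0, 1)
  u_2 = (-23/11, 8/11, 0, 1/11)
  u_3 = (17/54, 17/27, -1, 119/54)

Apply the Gram-Schmidt recurrence
  u_1 = v_1
  u_i = v_i − Σ_{j<i} ((v_i · u_j) / (u_j · u_j)) · u_j.

Step by step this gives:
  u_1 = (-1, -3, 0, 1)
  u_2 = (-23/11, 8/11, 0, 1/11)
  u_3 = (17/54, 17/27, -1, 119/54)

Orthogonality check:
  u_2 · u_1 = 0 (should be 0)
  u_3 · u_1 = 0 (should be 0)
  u_3 · u_2 = 0 (should be 0)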